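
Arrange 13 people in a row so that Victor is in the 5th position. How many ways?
Fix one position: (13-1)! = 479001600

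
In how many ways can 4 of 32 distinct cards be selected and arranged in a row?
P(32,4) = 32!/(32-4)! = 863040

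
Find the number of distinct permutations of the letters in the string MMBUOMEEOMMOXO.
14! / (5! × 1! × 1! × 4! × 1! × 2!) = 15135120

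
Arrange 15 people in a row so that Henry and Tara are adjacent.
Treat as block: (15-1)! × 2! = 87178291200 × 2 = 174356582400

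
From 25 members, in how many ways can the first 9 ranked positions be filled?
P(25,9) = 25!/(25-9)! = 741354768000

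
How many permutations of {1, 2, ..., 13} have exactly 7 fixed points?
Choose the 7 fixed points C(13,7) = 1716, derange the rest: !6 = Σ_{j=0}^{6} (-1)^j·6!/j! = 720 - 720 + 360 - 120 + 30 - 6 + 1 = 265. Product = 1716 × 265 = 454740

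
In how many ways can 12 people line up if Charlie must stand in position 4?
Fix one position: (12-1)! = 39916800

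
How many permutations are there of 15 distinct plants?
15! = 1307674368000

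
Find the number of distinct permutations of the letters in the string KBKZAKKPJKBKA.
13! / (2! × 1! × 6! × 1! × 2! × 1!) = 2162160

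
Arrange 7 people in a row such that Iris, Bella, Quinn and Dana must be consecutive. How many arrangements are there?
Treat the 4 as one block: (7-4+1)! × 4! = 24 × 24 = 576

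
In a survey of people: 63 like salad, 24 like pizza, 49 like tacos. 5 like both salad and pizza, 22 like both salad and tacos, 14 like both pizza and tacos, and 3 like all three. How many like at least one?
|A∪B∪C| = 63+24+49-5-22-14+3 = 98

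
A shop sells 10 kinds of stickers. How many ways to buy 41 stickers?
C(41+10-1, 10-1) = C(50, 9) = 2505433700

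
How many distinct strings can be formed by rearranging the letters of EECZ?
4! / (1! × 2! × 1!) = 12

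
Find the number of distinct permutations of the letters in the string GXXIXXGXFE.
10! / (1! × 1! × 5! × 1! × 2!) = 15120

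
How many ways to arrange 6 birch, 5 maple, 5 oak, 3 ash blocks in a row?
19! / (6! × 5! × 5! × 3!) = 1955457504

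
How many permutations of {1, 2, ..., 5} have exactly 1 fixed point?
Choose the 1 fixed point C(5,1) = 5, derange the rest: !4 = Σ_{j=0}^{4} (-1)^j·4!/j! = 24 - 24 + 12 - 4 + 1 = 9. Product = 5 × 9 = 45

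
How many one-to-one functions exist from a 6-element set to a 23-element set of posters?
P(23,6) = 23!/(23-6)! = 72681840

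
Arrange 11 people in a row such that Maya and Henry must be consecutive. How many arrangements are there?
Treat the 2 as one block: (11-2+1)! × 2! = 3628800 × 2 = 7257600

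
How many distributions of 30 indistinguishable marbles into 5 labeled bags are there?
C(30+5-1, 5-1) = C(34, 4) = 46376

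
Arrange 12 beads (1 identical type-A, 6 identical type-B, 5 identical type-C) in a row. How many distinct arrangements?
12! / (1! × 6! × 5!) = 5544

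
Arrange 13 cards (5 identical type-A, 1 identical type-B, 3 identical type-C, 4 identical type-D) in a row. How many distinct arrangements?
13! / (5! × 1! × 3! × 4!) = 360360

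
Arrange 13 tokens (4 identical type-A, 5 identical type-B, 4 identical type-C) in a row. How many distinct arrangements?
13! / (4! × 5! × 4!) = 90090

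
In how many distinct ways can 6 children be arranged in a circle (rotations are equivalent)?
Circular: fix one position, arrange the rest. (6-1)! = 120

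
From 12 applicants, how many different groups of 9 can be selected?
C(12,9) = 12!/(9!×3!) = 220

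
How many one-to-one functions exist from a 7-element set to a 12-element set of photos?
P(12,7) = 12!/(12-7)! = 3991680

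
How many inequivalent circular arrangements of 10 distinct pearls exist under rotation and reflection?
(10-1)!/2 = 362880/2 = 181440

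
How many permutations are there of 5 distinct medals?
5! = 120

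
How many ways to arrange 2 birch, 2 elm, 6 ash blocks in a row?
10! / (2! × 2! × 6!) = 1260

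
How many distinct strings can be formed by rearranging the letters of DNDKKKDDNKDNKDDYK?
17! / (6! × 7! × 3! × 1!) = 16336320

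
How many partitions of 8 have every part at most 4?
Let r_j(i) = number of partitions of i into parts ≤ j, for i = 0..8. r_1(i) = 1 for all i; r_j(i) = r_{j-1}(i) + r_j(i-j). Rows j = 2..4: ≤2: 1 1 2 2 3 3 4 4 5; ≤3: 1 1 2 3 4 5 7 8 10; ≤4: 1 1 2 3 5 6 9 11 15. r_4(8) = 15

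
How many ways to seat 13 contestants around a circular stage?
Circular: fix one position, arrange the rest. (13-1)! = 479001600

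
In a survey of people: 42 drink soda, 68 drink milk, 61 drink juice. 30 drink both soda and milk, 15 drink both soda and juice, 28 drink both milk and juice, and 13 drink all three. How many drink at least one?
|A∪B∪C| = 42+68+61-30-15-28+13 = 111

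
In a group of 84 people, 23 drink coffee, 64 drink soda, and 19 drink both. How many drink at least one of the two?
|A∪B| = |A| + |B| - |A∩B| = 23 + 64 - 19 = 68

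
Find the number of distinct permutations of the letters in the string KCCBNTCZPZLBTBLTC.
17! / (2! × 1! × 2! × 3! × 1! × 4! × 3! × 1!) = 102918816000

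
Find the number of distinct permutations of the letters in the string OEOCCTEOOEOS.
12! / (2! × 1! × 3! × 5! × 1!) = 332640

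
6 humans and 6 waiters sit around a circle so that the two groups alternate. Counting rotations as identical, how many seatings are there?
Fix one of the humans: (6-1)! ways for the remaining humans, × 6! ways for the waiters = 120 × 720 = 86400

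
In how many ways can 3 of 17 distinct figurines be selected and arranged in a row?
P(17,3) = 17!/(17-3)! = 4080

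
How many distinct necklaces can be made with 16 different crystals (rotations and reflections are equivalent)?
(16-1)!/2 = 1307674368000/2 = 653837184000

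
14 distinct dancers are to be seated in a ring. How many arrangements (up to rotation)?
Circular: fix one position, arrange the rest. (14-1)! = 6227020800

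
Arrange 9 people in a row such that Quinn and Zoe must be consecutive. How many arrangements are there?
Treat the 2 as one block: (9-2+1)! × 2! = 40320 × 2 = 80640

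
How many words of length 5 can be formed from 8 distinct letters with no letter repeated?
P(8,5) = 8!/(8-5)! = 6720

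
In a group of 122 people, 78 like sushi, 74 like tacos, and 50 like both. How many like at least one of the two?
|A∪B| = |A| + |B| - |A∩B| = 78 + 74 - 50 = 102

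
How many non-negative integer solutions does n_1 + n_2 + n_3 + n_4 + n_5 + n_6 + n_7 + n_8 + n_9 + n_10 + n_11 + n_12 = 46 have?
C(46+12-1, 12-1) = C(57, 11) = 184509266760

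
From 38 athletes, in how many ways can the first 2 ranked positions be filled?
P(38,2) = 38!/(38-2)! = 1406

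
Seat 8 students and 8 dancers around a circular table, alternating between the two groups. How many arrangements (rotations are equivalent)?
Fix one of the students: (8-1)! ways for the remaining students, × 8! ways for the dancers = 5040 × 40320 = 203212800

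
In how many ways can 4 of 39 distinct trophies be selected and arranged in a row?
P(39,4) = 39!/(39-4)! = 1974024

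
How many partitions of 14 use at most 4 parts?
By conjugation, equals partitions of 14 into parts ≤ 4. Let r_j(i) = number of partitions of i into parts ≤ j, for i = 0..14. r_1(i) = 1 for all i; r_j(i) = r_{j-1}(i) + r_j(i-j). Rows j = 2..4: ≤2: 1 1 2 2 3 3 4 4 5 5 6 6 7 7 8; ≤3: 1 1 2 3 4 5 7 8 10 12 14 16 19 21 24; ≤4: 1 1 2 3 5 6 9 11 15 18 23 27 34 39 47. r_4(14) = 47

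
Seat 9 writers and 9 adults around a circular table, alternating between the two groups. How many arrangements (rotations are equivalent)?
Fix one of the writers: (9-1)! ways for the remaining writers, × 9! ways for the adults = 40320 × 362880 = 14631321600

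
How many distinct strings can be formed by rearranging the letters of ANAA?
4! / (1! × 3!) = 4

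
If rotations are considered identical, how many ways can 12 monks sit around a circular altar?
Circular: fix one position, arrange the rest. (12-1)! = 39916800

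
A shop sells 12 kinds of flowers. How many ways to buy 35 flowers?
C(35+12-1, 12-1) = C(46, 11) = 13340783196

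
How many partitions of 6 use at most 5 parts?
By conjugation, equals partitions of 6 into parts ≤ 5. Let r_j(i) = number of partitions of i into parts ≤ j, for i = 0..6. r_1(i) = 1 for all i; r_j(i) = r_{j-1}(i) + r_j(i-j). Rows j = 2..5: ≤2: 1 1 2 2 3 3 4; ≤3: 1 1 2 3 4 5 7; ≤4: 1 1 2 3 5 6 9; ≤5: 1 1 2 3 5 7 10. r_5(6) = 10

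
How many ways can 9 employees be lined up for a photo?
9! = 362880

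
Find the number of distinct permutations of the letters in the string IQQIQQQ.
7! / (2! × 5!) = 21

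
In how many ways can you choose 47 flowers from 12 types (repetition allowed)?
C(47+12-1, 12-1) = C(58, 11) = 227692286640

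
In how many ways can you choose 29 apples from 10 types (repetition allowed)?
C(29+10-1, 10-1) = C(38, 9) = 163011640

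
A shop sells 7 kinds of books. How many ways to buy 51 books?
C(51+7-1, 7-1) = C(57, 6) = 36288252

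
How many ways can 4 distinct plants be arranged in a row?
4! = 24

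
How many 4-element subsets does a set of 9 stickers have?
C(9,4) = 9!/(4!×5!) = 126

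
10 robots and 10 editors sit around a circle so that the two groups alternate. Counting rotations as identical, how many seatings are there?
Fix one of the robots: (10-1)! ways for the remaining robots, × 10! ways for the editors = 362880 × 3628800 = 1316818944000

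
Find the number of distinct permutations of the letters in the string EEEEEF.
6! / (5! × 1!) = 6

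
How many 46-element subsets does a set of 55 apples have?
C(55,46) = 55!/(46!×9!) = 6358402050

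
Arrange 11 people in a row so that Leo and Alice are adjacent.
Treat as block: (11-1)! × 2! = 3628800 × 2 = 7257600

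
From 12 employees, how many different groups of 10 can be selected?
C(12,10) = 12!/(10!×2!) = 66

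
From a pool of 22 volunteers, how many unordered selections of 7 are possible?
C(22,7) = 22!/(7!×15!) = 170544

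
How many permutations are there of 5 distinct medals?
5! = 120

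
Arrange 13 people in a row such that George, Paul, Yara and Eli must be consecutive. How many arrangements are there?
Treat the 4 as one block: (13-4+1)! × 4! = 3628800 × 24 = 87091200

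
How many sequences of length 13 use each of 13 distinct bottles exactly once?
13! = 6227020800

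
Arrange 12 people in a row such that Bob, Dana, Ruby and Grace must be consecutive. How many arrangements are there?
Treat the 4 as one block: (12-4+1)! × 4! = 362880 × 24 = 8709120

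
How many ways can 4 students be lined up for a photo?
4! = 24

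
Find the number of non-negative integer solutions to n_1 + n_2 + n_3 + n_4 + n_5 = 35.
C(35+5-1, 5-1) = C(39, 4) = 82251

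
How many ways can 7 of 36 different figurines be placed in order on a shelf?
P(36,7) = 36!/(36-7)! = 42072307200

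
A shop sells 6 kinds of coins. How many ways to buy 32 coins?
C(32+6-1, 6-1) = C(37, 5) = 435897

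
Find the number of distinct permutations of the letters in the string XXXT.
4! / (1! × 3!) = 4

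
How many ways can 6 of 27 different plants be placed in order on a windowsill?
P(27,6) = 27!/(27-6)! = 213127200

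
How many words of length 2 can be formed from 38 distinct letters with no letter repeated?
P(38,2) = 38!/(38-2)! = 1406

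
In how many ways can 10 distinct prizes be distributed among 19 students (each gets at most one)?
P(19,10) = 19!/(19-10)! = 335221286400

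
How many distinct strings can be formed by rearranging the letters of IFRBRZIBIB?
10! / (2! × 1! × 3! × 3! × 1!) = 50400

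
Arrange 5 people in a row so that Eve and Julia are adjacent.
Treat as block: (5-1)! × 2! = 24 × 2 = 48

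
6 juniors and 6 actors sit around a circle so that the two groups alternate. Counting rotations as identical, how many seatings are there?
Fix one of the juniors: (6-1)! ways for the remaining juniors, × 6! ways for the actors = 120 × 720 = 86400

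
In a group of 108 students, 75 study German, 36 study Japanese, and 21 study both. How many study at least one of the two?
|A∪B| = |A| + |B| - |A∩B| = 75 + 36 - 21 = 90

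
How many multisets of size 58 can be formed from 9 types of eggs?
C(58+9-1, 9-1) = C(66, 8) = 5743572120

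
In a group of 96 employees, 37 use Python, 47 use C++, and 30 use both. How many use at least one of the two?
|A∪B| = |A| + |B| - |A∩B| = 37 + 47 - 30 = 54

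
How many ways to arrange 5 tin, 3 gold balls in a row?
8! / (5! × 3!) = 56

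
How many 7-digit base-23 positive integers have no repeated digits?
First digit: 22 choices (nonzero). Then descending: 22 × 22 × 21 × 20 × 19 × 18 × 17 = 1181869920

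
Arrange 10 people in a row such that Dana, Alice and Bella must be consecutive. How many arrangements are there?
Treat the 3 as one block: (10-3+1)! × 3! = 40320 × 6 = 241920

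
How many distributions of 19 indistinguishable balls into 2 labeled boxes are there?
C(19+2-1, 2-1) = C(20, 1) = 20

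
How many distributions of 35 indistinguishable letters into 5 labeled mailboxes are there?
C(35+5-1, 5-1) = C(39, 4) = 82251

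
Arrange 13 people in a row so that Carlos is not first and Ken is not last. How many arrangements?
By inclusion-exclusion: 13! - 2×(13-1)! + (13-2)! = 6227020800 - 958003200 + 39916800 = 5308934400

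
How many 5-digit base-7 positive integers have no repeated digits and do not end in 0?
Last digit: 6 nonzero choices. First digit: 5 (nonzero, ≠last). Middle 3: P(5,3) = 60. Total = 1800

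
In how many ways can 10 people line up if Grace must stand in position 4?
Fix one position: (10-1)! = 362880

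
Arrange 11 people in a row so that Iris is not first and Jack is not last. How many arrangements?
By inclusion-exclusion: 11! - 2×(11-1)! + (11-2)! = 39916800 - 7257600 + 362880 = 33022080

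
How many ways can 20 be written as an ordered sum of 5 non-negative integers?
C(20+5-1, 5-1) = C(24, 4) = 10626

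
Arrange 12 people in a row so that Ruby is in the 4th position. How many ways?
Fix one position: (12-1)! = 39916800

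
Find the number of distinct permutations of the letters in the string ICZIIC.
6! / (1! × 2! × 3!) = 60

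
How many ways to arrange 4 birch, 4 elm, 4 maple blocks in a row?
12! / (4! × 4! × 4!) = 34650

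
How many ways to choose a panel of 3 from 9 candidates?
C(9,3) = 9!/(3!×6!) = 84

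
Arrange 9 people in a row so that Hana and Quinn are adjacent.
Treat as block: (9-1)! × 2! = 40320 × 2 = 80640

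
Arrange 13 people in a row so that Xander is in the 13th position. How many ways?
Fix one position: (13-1)! = 479001600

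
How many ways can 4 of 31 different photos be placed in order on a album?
P(31,4) = 31!/(31-4)! = 755160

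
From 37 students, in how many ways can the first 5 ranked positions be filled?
P(37,5) = 37!/(37-5)! = 52307640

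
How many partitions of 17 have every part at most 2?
Let r_j(i) = number of partitions of i into parts ≤ j, for i = 0..17. r_1(i) = 1 for all i; r_j(i) = r_{j-1}(i) + r_j(i-j). Rows j = 2..2: ≤2: 1 1 2 2 3 3 4 4 5 5 6 6 7 7 8 8 9 9. r_2(17) = 9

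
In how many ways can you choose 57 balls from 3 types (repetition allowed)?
C(57+3-1, 3-1) = C(59, 2) = 1711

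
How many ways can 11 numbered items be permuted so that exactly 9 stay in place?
Choose the 9 fixed points C(11,9) = 55, derange the rest: !2 = Σ_{j=0}^{2} (-1)^j·2!/j! = 2 - 2 + 1 = 1. Product = 55 × 1 = 55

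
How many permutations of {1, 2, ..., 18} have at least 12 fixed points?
Exactly j fixed points: C(18,j)·!(18-j); sum over j ≥ 12 (derangement numbers via !m = (m-1)·(!(m-1) + !(m-2)): !0..!6 = 1, 0, 1, 2, 9, 44, 265). Σ_{j=12}^{18} C(18,j)·!(18-j) = C(18,12)·!6 + C(18,13)·!5 + C(18,14)·!4 + C(18,15)·!3 + C(18,16)·!2 + C(18,17)·!1 + C(18,18)·!0 = 18564·265 + 8568·44 + 3060·9 + 816·2 + 153·1 + 18·0 + 1·1 = 5325778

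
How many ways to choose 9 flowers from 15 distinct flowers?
C(15,9) = 15!/(9!×6!) = 5005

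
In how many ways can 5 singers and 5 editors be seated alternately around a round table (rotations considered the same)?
Fix one of the singers: (5-1)! ways for the remaining singers, × 5! ways for the editors = 24 × 120 = 2880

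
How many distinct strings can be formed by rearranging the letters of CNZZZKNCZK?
10! / (4! × 2! × 2! × 2!) = 18900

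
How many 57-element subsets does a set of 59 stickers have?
C(59,57) = 59!/(57!×2!) = 1711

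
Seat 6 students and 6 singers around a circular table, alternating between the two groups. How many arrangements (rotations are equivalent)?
Fix one of the students: (6-1)! ways for the remaining students, × 6! ways for the singers = 120 × 720 = 86400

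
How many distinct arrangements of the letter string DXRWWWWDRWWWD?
13! / (1! × 7! × 2! × 3!) = 102960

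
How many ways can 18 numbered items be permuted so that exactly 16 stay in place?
Choose the 16 fixed points C(18,16) = 153, derange the rest: !2 = Σ_{j=0}^{2} (-1)^j·2!/j! = 2 - 2 + 1 = 1. Product = 153 × 1 = 153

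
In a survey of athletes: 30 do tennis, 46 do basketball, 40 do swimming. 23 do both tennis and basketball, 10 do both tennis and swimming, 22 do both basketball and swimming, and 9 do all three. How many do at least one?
|A∪B∪C| = 30+46+40-23-10-22+9 = 70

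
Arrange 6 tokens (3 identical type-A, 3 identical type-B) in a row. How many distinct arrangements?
6! / (3! × 3!) = 20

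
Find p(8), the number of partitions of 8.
Pentagonal recurrence p(n) = p(n-1) + p(n-2) - p(n-5) - p(n-7) + p(n-12) + p(n-15) - ... gives p(0..7) = 1, 1, 2, 3, 5, 7, 11, 15. p(8) = p(7) + p(6) - p(3) - p(1) = 15 + 11 - 3 - 1 = 22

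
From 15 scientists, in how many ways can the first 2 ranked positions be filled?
P(15,2) = 15!/(15-2)! = 210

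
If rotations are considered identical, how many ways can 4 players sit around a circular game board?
Circular: fix one position, arrange the rest. (4-1)! = 6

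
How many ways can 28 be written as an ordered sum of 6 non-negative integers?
C(28+6-1, 6-1) = C(33, 5) = 237336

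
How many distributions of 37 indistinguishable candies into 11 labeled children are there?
C(37+11-1, 11-1) = C(47, 10) = 5178066751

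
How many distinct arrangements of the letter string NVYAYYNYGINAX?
13! / (1! × 1! × 1! × 1! × 3! × 4! × 2!) = 21621600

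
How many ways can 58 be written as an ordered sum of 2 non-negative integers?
C(58+2-1, 2-1) = C(59, 1) = 59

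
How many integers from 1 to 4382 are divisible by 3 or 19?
⌊4382/3⌋ + ⌊4382/19⌋ - ⌊4382/57⌋ = 1460 + 230 - 76 = 1614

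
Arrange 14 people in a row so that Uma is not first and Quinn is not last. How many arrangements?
By inclusion-exclusion: 14! - 2×(14-1)! + (14-2)! = 87178291200 - 12454041600 + 479001600 = 75203251200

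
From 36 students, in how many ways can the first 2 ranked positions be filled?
P(36,2) = 36!/(36-2)! = 1260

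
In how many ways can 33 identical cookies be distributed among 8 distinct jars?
C(33+8-1, 8-1) = C(40, 7) = 18643560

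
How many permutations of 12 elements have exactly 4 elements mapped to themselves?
Choose the 4 fixed points C(12,4) = 495, derange the rest: !8 = Σ_{j=0}^{8} (-1)^j·8!/j! = 40320 - 40320 + 20160 - 6720 + 1680 - 336 + 56 - 8 + 1 = 14833. Product = 495 × 14833 = 7342335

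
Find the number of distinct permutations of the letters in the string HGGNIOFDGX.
10! / (1! × 3! × 1! × 1! × 1! × 1! × 1! × 1!) = 604800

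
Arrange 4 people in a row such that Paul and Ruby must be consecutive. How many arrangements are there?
Treat the 2 as one block: (4-2+1)! × 2! = 6 × 2 = 12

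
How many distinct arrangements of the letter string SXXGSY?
6! / (1! × 2! × 2! × 1!) = 180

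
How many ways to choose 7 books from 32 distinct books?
C(32,7) = 32!/(7!×25!) = 3365856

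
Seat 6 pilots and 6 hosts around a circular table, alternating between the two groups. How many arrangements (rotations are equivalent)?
Fix one of the pilots: (6-1)! ways for the remaining pilots, × 6! ways for the hosts = 120 × 720 = 86400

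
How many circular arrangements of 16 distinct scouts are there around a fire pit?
Circular: fix one position, arrange the rest. (16-1)! = 1307674368000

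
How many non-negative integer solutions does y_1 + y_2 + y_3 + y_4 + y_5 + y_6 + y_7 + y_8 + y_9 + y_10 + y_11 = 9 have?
C(9+11-1, 11-1) = C(19, 10) = 92378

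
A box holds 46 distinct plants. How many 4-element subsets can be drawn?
C(46,4) = 46!/(4!×42!) = 163185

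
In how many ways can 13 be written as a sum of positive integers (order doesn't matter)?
Pentagonal recurrence p(n) = p(n-1) + p(n-2) - p(n-5) - p(n-7) + p(n-12) + p(n-15) - ... gives p(0..12) = 1, 1, 2, 3, 5, 7, 11, 15, 22, 30, 42, 56, 77. p(13) = p(12) + p(11) - p(8) - p(6) + p(1) = 77 + 56 - 22 - 11 + 1 = 101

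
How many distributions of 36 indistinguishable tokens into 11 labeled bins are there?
C(36+11-1, 11-1) = C(46, 10) = 4076350421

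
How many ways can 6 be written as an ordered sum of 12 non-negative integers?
C(6+12-1, 12-1) = C(17, 11) = 12376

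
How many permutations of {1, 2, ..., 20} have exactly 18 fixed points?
Choose the 18 fixed points C(20,18) = 190, derange the rest: !2 = Σ_{j=0}^{2} (-1)^j·2!/j! = 2 - 2 + 1 = 1. Product = 190 × 1 = 190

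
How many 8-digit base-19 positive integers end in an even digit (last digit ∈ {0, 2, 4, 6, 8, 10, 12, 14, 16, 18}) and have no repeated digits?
Last∈{0,2,4,6,8,10,12,14,16,18}. Last=0: 160392960. Last nonzero: 9×17×P(17,6) = 1363340160. Total = 1523733120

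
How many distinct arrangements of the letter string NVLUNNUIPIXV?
12! / (2! × 3! × 2! × 1! × 1! × 1! × 2!) = 9979200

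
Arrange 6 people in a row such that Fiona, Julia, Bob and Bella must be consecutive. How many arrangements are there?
Treat the 4 as one block: (6-4+1)! × 4! = 6 × 24 = 144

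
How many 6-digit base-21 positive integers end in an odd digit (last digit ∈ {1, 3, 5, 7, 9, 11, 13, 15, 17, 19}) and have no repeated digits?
Last∈{1,3,5,7,9,11,13,15,17,19}. Last=0: 0. Last nonzero: 10×19×P(19,4) = 17674560. Total = 17674560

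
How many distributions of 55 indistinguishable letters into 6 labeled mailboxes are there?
C(55+6-1, 6-1) = C(60, 5) = 5461512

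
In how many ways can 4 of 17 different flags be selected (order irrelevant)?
C(17,4) = 17!/(4!×13!) = 2380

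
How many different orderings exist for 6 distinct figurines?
6! = 720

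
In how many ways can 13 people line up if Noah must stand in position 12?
Fix one position: (13-1)! = 479001600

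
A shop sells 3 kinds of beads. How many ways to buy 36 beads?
C(36+3-1, 3-1) = C(38, 2) = 703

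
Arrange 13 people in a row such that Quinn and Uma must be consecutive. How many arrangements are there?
Treat the 2 as one block: (13-2+1)! × 2! = 479001600 × 2 = 958003200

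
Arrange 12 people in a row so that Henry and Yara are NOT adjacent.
Total - adjacent = 12! - (12-1)!×2 = 479001600 - 79833600 = 399168000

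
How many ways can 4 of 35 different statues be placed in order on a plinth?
P(35,4) = 35!/(35-4)! = 1256640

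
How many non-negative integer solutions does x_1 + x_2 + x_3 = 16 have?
C(16+3-1, 3-1) = C(18, 2) = 153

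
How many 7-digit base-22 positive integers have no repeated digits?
First digit: 21 choices (nonzero). Then descending: 21 × 21 × 20 × 19 × 18 × 17 × 16 = 820471680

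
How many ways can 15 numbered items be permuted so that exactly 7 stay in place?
Choose the 7 fixed points C(15,7) = 6435, derange the rest: !8 = Σ_{j=0}^{8} (-1)^j·8!/j! = 40320 - 40320 + 20160 - 6720 + 1680 - 336 + 56 - 8 + 1 = 14833. Product = 6435 × 14833 = 95450355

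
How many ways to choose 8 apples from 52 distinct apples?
C(52,8) = 52!/(8!×44!) = 752538150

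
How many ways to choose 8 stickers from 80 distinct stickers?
C(80,8) = 80!/(8!×72!) = 28987537150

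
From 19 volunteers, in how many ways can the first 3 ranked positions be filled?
P(19,3) = 19!/(19-3)! = 5814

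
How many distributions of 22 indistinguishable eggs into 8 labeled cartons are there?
C(22+8-1, 8-1) = C(29, 7) = 1560780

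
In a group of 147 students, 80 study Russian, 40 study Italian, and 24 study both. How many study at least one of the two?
|A∪B| = |A| + |B| - |A∩B| = 80 + 40 - 24 = 96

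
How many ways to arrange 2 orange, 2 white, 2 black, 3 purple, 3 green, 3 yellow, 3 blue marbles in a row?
18! / (2! × 2! × 2! × 3! × 3! × 3! × 3!) = 617512896000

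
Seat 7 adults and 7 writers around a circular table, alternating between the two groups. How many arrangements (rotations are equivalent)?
Fix one of the adults: (7-1)! ways for the remaining adults, × 7! ways for the writers = 720 × 5040 = 3628800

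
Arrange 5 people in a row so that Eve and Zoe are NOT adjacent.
Total - adjacent = 5! - (5-1)!×2 = 120 - 48 = 72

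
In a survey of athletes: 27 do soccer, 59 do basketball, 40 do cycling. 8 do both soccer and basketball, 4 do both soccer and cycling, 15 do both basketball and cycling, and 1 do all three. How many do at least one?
|A∪B∪C| = 27+59+40-8-4-15+1 = 100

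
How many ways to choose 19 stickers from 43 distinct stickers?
C(43,19) = 43!/(19!×24!) = 800472431850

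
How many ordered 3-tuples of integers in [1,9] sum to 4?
Coefficient of x^4 in (x + x² + ... + x^9)^3. By inclusion-exclusion on dice exceeding 9: Σ_j (-1)^j C(3,j)·C(4-1-9j, 2) = C(3,0)·C(3,2) = 1·3 = 3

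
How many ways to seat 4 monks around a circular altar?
Circular: fix one position, arrange the rest. (4-1)! = 6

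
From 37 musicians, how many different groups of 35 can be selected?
C(37,35) = 37!/(35!×2!) = 666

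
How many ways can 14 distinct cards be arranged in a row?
14! = 87178291200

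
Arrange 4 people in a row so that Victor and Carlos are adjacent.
Treat as block: (4-1)! × 2! = 6 × 2 = 12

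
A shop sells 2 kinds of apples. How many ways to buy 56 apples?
C(56+2-1, 2-1) = C(57, 1) = 57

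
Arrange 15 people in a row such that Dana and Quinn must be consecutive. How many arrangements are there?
Treat the 2 as one block: (15-2+1)! × 2! = 87178291200 × 2 = 174356582400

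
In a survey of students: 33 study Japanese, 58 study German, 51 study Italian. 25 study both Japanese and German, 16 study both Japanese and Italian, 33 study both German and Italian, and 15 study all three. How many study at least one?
|A∪B∪C| = 33+58+51-25-16-33+15 = 83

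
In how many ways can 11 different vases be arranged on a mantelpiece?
11! = 39916800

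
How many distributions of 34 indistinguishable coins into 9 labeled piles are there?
C(34+9-1, 9-1) = C(42, 8) = 118030185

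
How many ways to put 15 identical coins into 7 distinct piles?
C(15+7-1, 7-1) = C(21, 6) = 54264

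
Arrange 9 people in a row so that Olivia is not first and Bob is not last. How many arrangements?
By inclusion-exclusion: 9! - 2×(9-1)! + (9-2)! = 362880 - 80640 + 5040 = 287280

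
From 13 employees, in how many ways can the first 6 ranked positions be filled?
P(13,6) = 13!/(13-6)! = 1235520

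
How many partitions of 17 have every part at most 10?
Let r_j(i) = number of partitions of i into parts ≤ j, for i = 0..17. r_1(i) = 1 for all i; r_j(i) = r_{j-1}(i) + r_j(i-j). Rows j = 2..10: ≤2: 1 1 2 2 3 3 4 4 5 5 6 6 7 7 8 8 9 9; ≤3: 1 1 2 3 4 5 7 8 10 12 14 16 19 21 24 27 30 33; ≤4: 1 1 2 3 5 6 9 11 15 18 23 27 34 39 47 54 64 72; ≤5: 1 1 2 3 5 7 10 13 18 23 30 37 47 57 70 84 101 119; ≤6: 1 1 2 3 5 7 11 14 20 26 35 44 58 71 90 110 136 163; ≤7: 1 1 2 3 5 7 11 15 21 28 38 49 65 82 105 131 164 201; ≤8: 1 1 2 3 5 7 11 15 22 29 40 52 70 89 116 146 186 230; ≤9: 1 1 2 3 5 7 11 15 22 30 41 54 73 94 123 157 201 252; ≤10: 1 1 2 3 5 7 11 15 22 30 42 55 75 97 128 164 212 267. r_10(17) = 267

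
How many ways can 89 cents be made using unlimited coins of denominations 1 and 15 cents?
Coefficient of x^89 in 1/(1-x^1) · 1/(1-x^15). Use j coins of 15 for j = 0..⌊89/15⌋ = 5, the rest in 1s: 5 + 1 = 6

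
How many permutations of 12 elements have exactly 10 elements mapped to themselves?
Choose the 10 fixed points C(12,10) = 66, derange the rest: !2 = Σ_{j=0}^{2} (-1)^j·2!/j! = 2 - 2 + 1 = 1. Product = 66 × 1 = 66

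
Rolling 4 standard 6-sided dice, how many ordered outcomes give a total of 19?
Coefficient of x^19 in (x + x² + ... + x^6)^4. By inclusion-exclusion on dice exceeding 6: Σ_j (-1)^j C(4,j)·C(19-1-6j, 3) = C(4,0)·C(18,3) - C(4,1)·C(12,3) + C(4,2)·C(6,3) = 1·816 - 4·220 + 6·20 = 56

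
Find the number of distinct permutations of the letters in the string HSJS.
4! / (2! × 1! × 1!) = 12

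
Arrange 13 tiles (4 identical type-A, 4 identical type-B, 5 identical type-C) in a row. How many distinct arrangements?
13! / (4! × 4! × 5!) = 90090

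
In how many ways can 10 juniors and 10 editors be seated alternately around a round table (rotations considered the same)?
Fix one of the juniors: (10-1)! ways for the remaining juniors, × 10! ways for the editors = 362880 × 3628800 = 1316818944000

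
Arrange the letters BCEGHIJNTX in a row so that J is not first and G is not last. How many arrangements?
By inclusion-exclusion: 10! - 2×(10-1)! + (10-2)! = 3628800 - 725760 + 40320 = 2943360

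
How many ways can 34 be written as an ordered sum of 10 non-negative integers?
C(34+10-1, 10-1) = C(43, 9) = 563921995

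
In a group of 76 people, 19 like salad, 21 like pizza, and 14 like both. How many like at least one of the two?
|A∪B| = |A| + |B| - |A∩B| = 19 + 21 - 14 = 26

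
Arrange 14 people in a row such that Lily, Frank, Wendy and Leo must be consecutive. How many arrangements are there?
Treat the 4 as one block: (14-4+1)! × 4! = 39916800 × 24 = 958003200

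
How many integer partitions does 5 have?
Pentagonal recurrence p(n) = p(n-1) + p(n-2) - p(n-5) - p(n-7) + p(n-12) + p(n-15) - ... gives p(0..4) = 1, 1, 2, 3, 5. p(5) = p(4) + p(3) - p(0) = 5 + 3 - 1 = 7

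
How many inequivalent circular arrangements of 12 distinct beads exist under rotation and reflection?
(12-1)!/2 = 39916800/2 = 19958400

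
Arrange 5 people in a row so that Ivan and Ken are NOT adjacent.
Total - adjacent = 5! - (5-1)!×2 = 120 - 48 = 72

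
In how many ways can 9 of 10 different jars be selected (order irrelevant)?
C(10,9) = 10!/(9!×1!) = 10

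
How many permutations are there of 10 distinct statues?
10! = 3628800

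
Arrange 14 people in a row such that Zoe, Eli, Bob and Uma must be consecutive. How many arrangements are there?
Treat the 4 as one block: (14-4+1)! × 4! = 39916800 × 24 = 958003200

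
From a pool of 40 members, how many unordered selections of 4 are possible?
C(40,4) = 40!/(4!×36!) = 91390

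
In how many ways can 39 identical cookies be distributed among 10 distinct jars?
C(39+10-1, 10-1) = C(48, 9) = 1677106640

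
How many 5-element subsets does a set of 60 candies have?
C(60,5) = 60!/(5!×55!) = 5461512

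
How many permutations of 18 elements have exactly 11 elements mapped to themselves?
Choose the 11 fixed points C(18,11) = 31824, derange the rest: !7 = Σ_{j=0}^{7} (-1)^j·7!/j! = 5040 - 5040 + 2520 - 840 + 210 - 42 + 7 - 1 = 1854. Product = 31824 × 1854 = 59001696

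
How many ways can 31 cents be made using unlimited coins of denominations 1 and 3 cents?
Coefficient of x^31 in 1/(1-x^1) · 1/(1-x^3). Use j coins of 3 for j = 0..⌊31/3⌋ = 10, the rest in 1s: 10 + 1 = 11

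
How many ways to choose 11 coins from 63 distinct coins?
C(63,11) = 63!/(11!×52!) = 615790256823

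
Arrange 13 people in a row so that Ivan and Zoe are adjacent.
Treat as block: (13-1)! × 2! = 479001600 × 2 = 958003200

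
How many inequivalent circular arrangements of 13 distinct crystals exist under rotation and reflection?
(13-1)!/2 = 479001600/2 = 239500800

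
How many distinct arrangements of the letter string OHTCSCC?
7! / (1! × 3! × 1! × 1! × 1!) = 840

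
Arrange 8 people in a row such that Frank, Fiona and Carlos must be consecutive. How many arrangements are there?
Treat the 3 as one block: (8-3+1)! × 3! = 720 × 6 = 4320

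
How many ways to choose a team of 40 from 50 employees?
C(50,40) = 50!/(40!×10!) = 10272278170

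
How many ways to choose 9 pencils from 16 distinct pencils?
C(16,9) = 16!/(9!×7!) = 11440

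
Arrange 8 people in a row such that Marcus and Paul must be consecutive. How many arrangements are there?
Treat the 2 as one block: (8-2+1)! × 2! = 5040 × 2 = 10080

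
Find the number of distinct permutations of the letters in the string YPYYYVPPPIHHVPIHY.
17! / (2! × 5! × 3! × 5! × 2!) = 1029188160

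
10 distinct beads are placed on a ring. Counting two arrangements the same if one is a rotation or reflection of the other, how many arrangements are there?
(10-1)!/2 = 362880/2 = 181440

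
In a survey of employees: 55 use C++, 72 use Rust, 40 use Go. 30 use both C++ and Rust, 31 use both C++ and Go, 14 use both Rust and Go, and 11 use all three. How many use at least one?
|A∪B∪C| = 55+72+40-30-31-14+11 = 103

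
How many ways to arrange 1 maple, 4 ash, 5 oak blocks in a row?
10! / (1! × 4! × 5!) = 1260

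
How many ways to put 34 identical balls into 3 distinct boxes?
C(34+3-1, 3-1) = C(36, 2) = 630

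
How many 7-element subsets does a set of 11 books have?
C(11,7) = 11!/(7!×4!) = 330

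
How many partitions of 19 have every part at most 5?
Let r_j(i) = number of partitions of i into parts ≤ j, for i = 0..19. r_1(i) = 1 for all i; r_j(i) = r_{j-1}(i) + r_j(i-j). Rows j = 2..5: ≤2: 1 1 2 2 3 3 4 4 5 5 6 6 7 7 8 8 9 9 10 10; ≤3: 1 1 2 3 4 5 7 8 10 12 14 16 19 21 24 27 30 33 37 40; ≤4: 1 1 2 3 5 6 9 11 15 18 23 27 34 39 47 54 64 72 84 94; ≤5: 1 1 2 3 5 7 10 13 18 23 30 37 47 57 70 84 101 119 141 164. r_5(19) = 164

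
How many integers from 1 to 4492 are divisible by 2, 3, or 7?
⌊4492/2⌋+⌊4492/3⌋+⌊4492/7⌋ - ⌊4492/6⌋-⌊4492/14⌋-⌊4492/21⌋ + ⌊4492/42⌋ = 2246+1497+641 - 748-320-213 + 106 = 3209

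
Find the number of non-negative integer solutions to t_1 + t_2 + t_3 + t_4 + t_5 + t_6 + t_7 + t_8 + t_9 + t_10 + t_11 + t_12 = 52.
C(52+12-1, 12-1) = C(63, 11) = 615790256823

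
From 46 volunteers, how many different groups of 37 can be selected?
C(46,37) = 46!/(37!×9!) = 1101716330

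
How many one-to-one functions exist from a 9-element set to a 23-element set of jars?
P(23,9) = 23!/(23-9)! = 296541907200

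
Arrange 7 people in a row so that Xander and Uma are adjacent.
Treat as block: (7-1)! × 2! = 720 × 2 = 1440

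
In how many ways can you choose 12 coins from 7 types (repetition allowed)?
C(12+7-1, 7-1) = C(18, 6) = 18564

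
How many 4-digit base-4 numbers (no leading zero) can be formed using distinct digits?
First digit: 3 choices (nonzero). Then descending: 3 × 3 × 2 × 1 = 18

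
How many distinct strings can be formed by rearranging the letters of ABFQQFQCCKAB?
12! / (1! × 2! × 2! × 2! × 2! × 3!) = 4989600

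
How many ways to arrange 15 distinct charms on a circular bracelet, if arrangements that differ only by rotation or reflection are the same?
(15-1)!/2 = 87178291200/2 = 43589145600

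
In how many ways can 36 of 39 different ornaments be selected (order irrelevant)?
C(39,36) = 39!/(36!×3!) = 9139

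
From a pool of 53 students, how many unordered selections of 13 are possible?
C(53,13) = 53!/(13!×40!) = 841392966470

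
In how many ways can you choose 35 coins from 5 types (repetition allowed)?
C(35+5-1, 5-1) = C(39, 4) = 82251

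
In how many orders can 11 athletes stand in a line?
11! = 39916800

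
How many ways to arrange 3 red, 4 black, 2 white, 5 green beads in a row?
14! / (3! × 4! × 2! × 5!) = 2522520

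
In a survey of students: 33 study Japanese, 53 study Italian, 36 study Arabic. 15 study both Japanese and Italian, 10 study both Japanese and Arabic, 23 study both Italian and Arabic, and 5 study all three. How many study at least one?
|A∪B∪C| = 33+53+36-15-10-23+5 = 79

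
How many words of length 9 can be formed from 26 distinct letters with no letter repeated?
P(26,9) = 26!/(26-9)! = 1133836704000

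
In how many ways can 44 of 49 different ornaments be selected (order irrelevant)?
C(49,44) = 49!/(44!×5!) = 1906884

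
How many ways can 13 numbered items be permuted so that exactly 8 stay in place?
Choose the 8 fixed points C(13,8) = 1287, derange the rest: !5 = Σ_{j=0}^{5} (-1)^j·5!/j! = 120 - 120 + 60 - 20 + 5 - 1 = 44. Product = 1287 × 44 = 56628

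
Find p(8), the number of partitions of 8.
Pentagonal recurrence p(n) = p(n-1) + p(n-2) - p(n-5) - p(n-7) + p(n-12) + p(n-15) - ... gives p(0..7) = 1, 1, 2, 3, 5, 7, 11, 15. p(8) = p(7) + p(6) - p(3) - p(1) = 15 + 11 - 3 - 1 = 22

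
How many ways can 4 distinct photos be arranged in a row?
4! = 24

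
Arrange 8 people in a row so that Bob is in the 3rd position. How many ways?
Fix one position: (8-1)! = 5040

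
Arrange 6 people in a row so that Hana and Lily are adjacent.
Treat as block: (6-1)! × 2! = 120 × 2 = 240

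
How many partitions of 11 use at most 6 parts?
By conjugation, equals partitions of 11 into parts ≤ 6. Let r_j(i) = number of partitions of i into parts ≤ j, for i = 0..11. r_1(i) = 1 for all i; r_j(i) = r_{j-1}(i) + r_j(i-j). Rows j = 2..6: ≤2: 1 1 2 2 3 3 4 4 5 5 6 6; ≤3: 1 1 2 3 4 5 7 8 10 12 14 16; ≤4: 1 1 2 3 5 6 9 11 15 18 23 27; ≤5: 1 1 2 3 5 7 10 13 18 23 30 37; ≤6: 1 1 2 3 5 7 11 14 20 26 35 44. r_6(11) = 44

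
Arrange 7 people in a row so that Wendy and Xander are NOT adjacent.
Total - adjacent = 7! - (7-1)!×2 = 5040 - 1440 = 3600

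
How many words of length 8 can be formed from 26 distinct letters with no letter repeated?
P(26,8) = 26!/(26-8)! = 62990928000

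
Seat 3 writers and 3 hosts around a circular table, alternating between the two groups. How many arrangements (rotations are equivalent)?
Fix one of the writers: (3-1)! ways for the remaining writers, × 3! ways for the hosts = 2 × 6 = 12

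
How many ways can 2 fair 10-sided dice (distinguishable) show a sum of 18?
Coefficient of x^18 in (x + x² + ... + x^10)^2. By inclusion-exclusion on dice exceeding 10: Σ_j (-1)^j C(2,j)·C(18-1-10j, 1) = C(2,0)·C(17,1) - C(2,1)·C(7,1) = 1·17 - 2·7 = 3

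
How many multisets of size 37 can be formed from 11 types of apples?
C(37+11-1, 11-1) = C(47, 10) = 5178066751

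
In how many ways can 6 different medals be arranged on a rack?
6! = 720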